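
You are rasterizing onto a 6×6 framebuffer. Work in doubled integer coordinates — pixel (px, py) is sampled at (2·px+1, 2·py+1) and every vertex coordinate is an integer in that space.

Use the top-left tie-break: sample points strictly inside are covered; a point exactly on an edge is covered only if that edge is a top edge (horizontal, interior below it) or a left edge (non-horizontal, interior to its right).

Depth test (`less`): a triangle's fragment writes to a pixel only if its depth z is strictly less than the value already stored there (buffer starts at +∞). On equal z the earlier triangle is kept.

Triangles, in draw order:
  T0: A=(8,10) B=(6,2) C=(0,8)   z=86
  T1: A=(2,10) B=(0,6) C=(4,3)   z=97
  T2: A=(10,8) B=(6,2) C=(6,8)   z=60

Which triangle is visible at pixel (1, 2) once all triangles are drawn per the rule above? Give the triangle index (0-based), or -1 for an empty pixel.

T0:
  2·area = 60  (B↔C swapped to make it positive)
  edge (8, 10)→(0, 8): d=(-8,-2) top-left  bias=+0
  edge (0, 8)→(6, 2): d=(6,-6) top-left  bias=+0
  edge (6, 2)→(8, 10): d=(2,8) right/bottom  bias=-1
    (3,0)@(7, 1): e=[70,0,-10] → ·  [on edge]
    (2,1)@(5, 3): e=[50,0,10] → #  [on edge]
    (3,1)@(7, 3): e=[54,12,-6] → ·
    (1,2)@(3, 5): e=[30,0,30] → #  [on edge]
    (3,2)@(7, 5): e=[38,24,-2] → ·
    (0,3)@(1, 7): e=[10,0,50] → #  [on edge]
    (3,3)@(7, 7): e=[22,36,2] → #
    (4,3)@(9, 7): e=[26,48,-14] → ·
    (0,4)@(1, 9): e=[-6,12,54] → ·
    (1,4)@(3, 9): e=[-2,24,38] → ·
    (2,4)@(5, 9): e=[2,36,22] → #
    (4,4)@(9, 9): e=[10,60,-10] → ·
  covered (9 px):
    · · · · · ·
    · · # · · ·
    · # # · · ·
    # # # # · ·
    · · # # · ·
    · · · · · ·
T1:
  2·area = 22
  edge (2, 10)→(0, 6): d=(-2,-4) top-left  bias=+0
  edge (0, 6)→(4, 3): d=(4,-3) top-left  bias=+0
  edge (4, 3)→(2, 10): d=(-2,7) right/bottom  bias=-1
    (1,2)@(3, 5): e=[14,5,3] → #
    (2,2)@(5, 5): e=[22,11,-11] → ·
    (0,3)@(1, 7): e=[2,7,13] → #
    (1,3)@(3, 7): e=[10,13,-1] → ·
    (0,4)@(1, 9): e=[-2,15,9] → ·
  covered (2 px):
    · · · · · ·
    · · · · · ·
    · # · · · ·
    # · · · · ·
    · · · · · ·
    · · · · · ·
T2:
  2·area = 24  (B↔C swapped to make it positive)
  edge (10, 8)→(6, 8): d=(-4,0) right/bottom  bias=-1
  edge (6, 8)→(6, 2): d=(0,-6) top-left  bias=+0
  edge (6, 2)→(10, 8): d=(4,6) right/bottom  bias=-1
    (3,2)@(7, 5): e=[12,6,6] → #
    (4,2)@(9, 5): e=[12,18,-6] → ·
    (3,3)@(7, 7): e=[4,6,14] → #
    (4,3)@(9, 7): e=[4,18,2] → #
    (5,3)@(11, 7): e=[4,30,-10] → ·
    (3,4)@(7, 9): e=[-4,6,22] → ·
    (4,4)@(9, 9): e=[-4,18,10] → ·
  covered (3 px):
    · · · · · ·
    · · · · · ·
    · · · # · ·
    · · · # # ·
    · · · · · ·
    · · · · · ·

Z-buffer (winner per pixel, '.' = empty):
  . . . . . .
  . . 0 . . .
  . 0 0 2 . .
  0 0 0 2 2 .
  . . 0 0 . .
  . . . . . .

Answer: 0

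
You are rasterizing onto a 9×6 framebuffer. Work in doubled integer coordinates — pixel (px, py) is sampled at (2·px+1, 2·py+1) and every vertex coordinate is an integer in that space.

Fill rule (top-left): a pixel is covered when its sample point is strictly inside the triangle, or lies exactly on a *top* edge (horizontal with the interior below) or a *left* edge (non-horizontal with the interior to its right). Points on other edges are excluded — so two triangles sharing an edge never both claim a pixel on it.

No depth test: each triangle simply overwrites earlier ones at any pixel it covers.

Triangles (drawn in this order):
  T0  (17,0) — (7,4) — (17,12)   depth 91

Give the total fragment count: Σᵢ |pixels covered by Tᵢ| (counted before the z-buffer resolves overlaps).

T0:
  2·area = 120  (B↔C swapped to make it positive)
  edge (17, 0)→(17, 12): d=(0,12) right/bottom  bias=-1
  edge (17, 12)→(7, 4): d=(-10,-8) top-left  bias=+0
  edge (7, 4)→(17, 0): d=(10,-4) top-left  bias=+0
    (7,0)@(15, 1): e=[24,94,2] → █
    (8,0)@(17, 1): e=[0,110,10] → ·  [on edge]
    (5,1)@(11, 3): e=[72,42,6] → █
    (6,1)@(13, 3): e=[48,58,14] → █
    (8,1)@(17, 3): e=[0,90,30] → ·  [on edge]
    (4,2)@(9, 5): e=[96,6,18] → █
    (8,2)@(17, 5): e=[0,70,50] → ·  [on edge]
    (4,3)@(9, 7): e=[96,-14,38] → ·
    (5,3)@(11, 7): e=[72,2,46] → █
    (8,3)@(17, 7): e=[0,50,70] → ·  [on edge]
    (5,4)@(11, 9): e=[72,-18,66] → ·
    (6,4)@(13, 9): e=[48,-2,74] → ·
    (8,4)@(17, 9): e=[0,30,90] → ·  [on edge]
    (8,5)@(17, 11): e=[0,10,110] → ·  [on edge]
  covered (12 px):
    · · · · · · · █ ·
    · · · · · █ █ █ ·
    · · · · █ █ █ █ ·
    · · · · · █ █ █ ·
    · · · · · · · █ ·
    · · · · · · · · ·

Answer: 12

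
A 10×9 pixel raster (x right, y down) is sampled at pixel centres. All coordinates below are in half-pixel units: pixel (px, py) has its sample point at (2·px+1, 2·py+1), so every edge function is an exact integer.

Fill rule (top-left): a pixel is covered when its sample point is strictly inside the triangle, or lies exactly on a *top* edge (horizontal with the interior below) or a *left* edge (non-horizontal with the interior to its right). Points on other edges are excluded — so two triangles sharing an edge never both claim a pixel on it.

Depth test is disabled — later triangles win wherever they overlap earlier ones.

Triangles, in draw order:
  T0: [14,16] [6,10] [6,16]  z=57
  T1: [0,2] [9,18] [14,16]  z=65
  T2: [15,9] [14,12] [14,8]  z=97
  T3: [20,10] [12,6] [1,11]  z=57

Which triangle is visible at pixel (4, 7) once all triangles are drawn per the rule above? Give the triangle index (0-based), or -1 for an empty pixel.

T0:
  2·area = 48  (B↔C swapped to make it positive)
  edge (14, 16)→(6, 16): d=(-8,0) right/bottom  bias=-1
  edge (6, 16)→(6, 10): d=(0,-6) top-left  bias=+0
  edge (6, 10)→(14, 16): d=(8,6) right/bottom  bias=-1
    (3,5)@(7, 11): e=[40,6,2] → #
    (4,5)@(9, 11): e=[40,18,-10] → ·
    (3,6)@(7, 13): e=[24,6,18] → #
    (4,6)@(9, 13): e=[24,18,6] → #
    (5,6)@(11, 13): e=[24,30,-6] → ·
    (3,7)@(7, 15): e=[8,6,34] → #
    (5,7)@(11, 15): e=[8,30,10] → #
    (6,7)@(13, 15): e=[8,42,-2] → ·
    (3,8)@(7, 17): e=[-8,6,50] → ·
    (4,8)@(9, 17): e=[-8,18,38] → ·
    (5,8)@(11, 17): e=[-8,30,26] → ·
  covered (6 px):
    · · · · · · · · · ·
    · · · · · · · · · ·
    · · · · · · · · · ·
    · · · · · · · · · ·
    · · · · · · · · · ·
    · · · # · · · · · ·
    · · · # # · · · · ·
    · · · # # # · · · ·
    · · · · · · · · · ·
T1:
  2·area = 98  (B↔C swapped to make it positive)
  edge (0, 2)→(14, 16): d=(14,14) right/bottom  bias=-1
  edge (14, 16)→(9, 18): d=(-5,2) right/bottom  bias=-1
  edge (9, 18)→(0, 2): d=(-9,-16) top-left  bias=+0
    (0,1)@(1, 3): e=[0,91,7] → ·  [on edge]
    (1,2)@(3, 5): e=[0,77,21] → ·  [on edge]
    (1,3)@(3, 7): e=[28,67,3] → #
    (2,3)@(5, 7): e=[0,63,35] → ·  [on edge]
    (1,4)@(3, 9): e=[56,57,-15] → ·
    (2,4)@(5, 9): e=[28,53,17] → #
    (3,4)@(7, 9): e=[0,49,49] → ·  [on edge]
    (2,5)@(5, 11): e=[56,43,-1] → ·
    (3,5)@(7, 11): e=[28,39,31] → #
    (4,5)@(9, 11): e=[0,35,63] → ·  [on edge]
    (3,6)@(7, 13): e=[56,29,13] → #
    (4,6)@(9, 13): e=[28,25,45] → #
    (5,6)@(11, 13): e=[0,21,77] → ·  [on edge]
    (6,7)@(13, 15): e=[0,7,91] → ·  [on edge]
    (7,8)@(15, 17): e=[0,-7,105] → ·  [on edge]
  covered (9 px):
    · · · · · · · · · ·
    · · · · · · · · · ·
    · · · · · · · · · ·
    · # · · · · · · · ·
    · · # · · · · · · ·
    · · · # · · · · · ·
    · · · # # · · · · ·
    · · · · # # · · · ·
    · · · · # # · · · ·
T2:
  2·area = 4
  edge (15, 9)→(14, 12): d=(-1,3) right/bottom  bias=-1
  edge (14, 12)→(14, 8): d=(0,-4) top-left  bias=+0
  edge (14, 8)→(15, 9): d=(1,1) right/bottom  bias=-1
    (3,0)@(7, 1): e=[32,-28,0] → ·  [on edge]
    (4,1)@(9, 3): e=[24,-20,0] → ·  [on edge]
    (8,1)@(17, 3): e=[0,12,-8] → ·  [on edge]
    (5,2)@(11, 5): e=[16,-12,0] → ·  [on edge]
    (6,3)@(13, 7): e=[8,-4,0] → ·  [on edge]
    (7,4)@(15, 9): e=[0,4,0] → ·  [on edge]
    (8,5)@(17, 11): e=[-8,12,0] → ·  [on edge]
    (9,6)@(19, 13): e=[-16,20,0] → ·  [on edge]
    (6,7)@(13, 15): e=[0,-4,8] → ·  [on edge]
  covered (0 px):
    · · · · · · · · · ·
    · · · · · · · · · ·
    · · · · · · · · · ·
    · · · · · · · · · ·
    · · · · · · · · · ·
    · · · · · · · · · ·
    · · · · · · · · · ·
    · · · · · · · · · ·
    · · · · · · · · · ·
T3:
  2·area = 84  (B↔C swapped to make it positive)
  edge (20, 10)→(1, 11): d=(-19,1) right/bottom  bias=-1
  edge (1, 11)→(12, 6): d=(11,-5) top-left  bias=+0
  edge (12, 6)→(20, 10): d=(8,4) right/bottom  bias=-1
    (5,3)@(11, 7): e=[66,6,12] → #
    (6,3)@(13, 7): e=[64,16,4] → #
    (7,3)@(15, 7): e=[62,26,-4] → ·
    (3,4)@(7, 9): e=[32,8,44] → #
    (4,4)@(9, 9): e=[30,18,36] → #
    (7,4)@(15, 9): e=[24,48,12] → #
    (8,4)@(17, 9): e=[22,58,4] → #
    (9,4)@(19, 9): e=[20,68,-4] → ·
    (0,5)@(1, 11): e=[0,0,84] → ·  [on edge]
    (3,5)@(7, 11): e=[-6,30,60] → ·
    (4,5)@(9, 11): e=[-8,40,52] → ·
    (5,5)@(11, 11): e=[-10,50,44] → ·
  covered (8 px):
    · · · · · · · · · ·
    · · · · · · · · · ·
    · · · · · · · · · ·
    · · · · · # # · · ·
    · · · # # # # # # ·
    · · · · · · · · · ·
    · · · · · · · · · ·
    · · · · · · · · · ·
    · · · · · · · · · ·

Z-buffer (winner per pixel, '.' = empty):
  . . . . . . . . . .
  . . . . . . . . . .
  . . . . . . . . . .
  . 1 . . . 3 3 . . .
  . . 1 3 3 3 3 3 3 .
  . . . 1 . . . . . .
  . . . 1 1 . . . . .
  . . . 0 1 1 . . . .
  . . . . 1 1 . . . .

Answer: 1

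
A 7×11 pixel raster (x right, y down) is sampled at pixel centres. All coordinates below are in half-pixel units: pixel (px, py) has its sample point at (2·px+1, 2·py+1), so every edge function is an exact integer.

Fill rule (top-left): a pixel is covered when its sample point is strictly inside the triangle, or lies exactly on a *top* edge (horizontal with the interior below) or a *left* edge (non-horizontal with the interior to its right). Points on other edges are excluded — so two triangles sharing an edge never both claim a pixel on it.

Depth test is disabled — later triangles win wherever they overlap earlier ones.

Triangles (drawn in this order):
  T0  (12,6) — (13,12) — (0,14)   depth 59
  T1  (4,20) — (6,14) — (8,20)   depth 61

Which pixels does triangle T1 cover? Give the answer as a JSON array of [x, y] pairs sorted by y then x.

T0:
  2·area = 80
  edge (12, 6)→(13, 12): d=(1,6) right/bottom  bias=-1
  edge (13, 12)→(0, 14): d=(-13,2) right/bottom  bias=-1
  edge (0, 14)→(12, 6): d=(12,-8) top-left  bias=+0
    (5,3)@(11, 7): e=[7,69,4] → X
    (6,3)@(13, 7): e=[-5,65,20] → .
    (4,4)@(9, 9): e=[21,47,12] → X
    (6,4)@(13, 9): e=[-3,39,44] → .
    (2,5)@(5, 11): e=[47,29,4] → X
    (3,5)@(7, 11): e=[35,25,20] → X
    (6,5)@(13, 11): e=[-1,13,68] → .
    (1,6)@(3, 13): e=[61,7,12] → X
    (3,6)@(7, 13): e=[37,-1,44] → .
    (4,6)@(9, 13): e=[25,-5,60] → .
    (5,6)@(11, 13): e=[13,-9,76] → .
    (1,7)@(3, 15): e=[63,-19,36] → .
  covered (9 px):
    . . . . . . .
    . . . . . . .
    . . . . . . .
    . . . . . X .
    . . . . X X .
    . . X X X X .
    . X X . . . .
    . . . . . . .
    . . . . . . .
    . . . . . . .
    . . . . . . .
T1:
  2·area = 24
  edge (4, 20)→(6, 14): d=(2,-6) top-left  bias=+0
  edge (6, 14)→(8, 20): d=(2,6) right/bottom  bias=-1
  edge (8, 20)→(4, 20): d=(-4,0) right/bottom  bias=-1
    (1,2)@(3, 5): e=[-36,0,60] → .  [on edge]
    (4,2)@(9, 5): e=[0,-36,60] → .  [on edge]
    (2,5)@(5, 11): e=[-12,0,36] → .  [on edge]
    (3,5)@(7, 11): e=[0,-12,36] → .  [on edge]
    (2,8)@(5, 17): e=[0,12,12] → X  [on edge]
    (3,8)@(7, 17): e=[12,0,12] → .  [on edge]
    (2,9)@(5, 19): e=[4,16,4] → X
    (3,9)@(7, 19): e=[16,4,4] → X
    (4,9)@(9, 19): e=[28,-8,4] → .
    (2,10)@(5, 21): e=[8,20,-4] → .
    (3,10)@(7, 21): e=[20,8,-4] → .
  covered (3 px):
    . . . . . . .
    . . . . . . .
    . . . . . . .
    . . . . . . .
    . . . . . . .
    . . . . . . .
    . . . . . . .
    . . . . . . .
    . . X . . . .
    . . X X . . .
    . . . . . . .

Final: [[2,8],[2,9],[3,9]]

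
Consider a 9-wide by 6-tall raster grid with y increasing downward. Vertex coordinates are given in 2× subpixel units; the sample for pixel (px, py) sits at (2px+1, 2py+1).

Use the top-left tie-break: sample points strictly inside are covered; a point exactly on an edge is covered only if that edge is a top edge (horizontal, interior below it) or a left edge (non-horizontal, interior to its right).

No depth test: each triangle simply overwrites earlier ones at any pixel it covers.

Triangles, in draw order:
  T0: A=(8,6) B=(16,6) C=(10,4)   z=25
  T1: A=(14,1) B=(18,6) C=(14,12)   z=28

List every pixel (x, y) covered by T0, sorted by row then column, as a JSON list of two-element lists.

T0:
  2·area = 16  (B↔C swapped to make it positive)
  edge (8, 6)→(10, 4): d=(2,-2) top-left  bias=+0
  edge (10, 4)→(16, 6): d=(6,2) right/bottom  bias=-1
  edge (16, 6)→(8, 6): d=(-8,0) right/bottom  bias=-1
    (0,0)@(1, 1): e=[-24,0,40] → ·  [on edge]
    (6,0)@(13, 1): e=[0,-24,40] → ·  [on edge]
    (3,1)@(7, 3): e=[-8,0,24] → ·  [on edge]
    (5,1)@(11, 3): e=[0,-8,24] → ·  [on edge]
    (4,2)@(9, 5): e=[0,8,8] → █  [on edge]
    (5,2)@(11, 5): e=[4,4,8] → █
    (6,2)@(13, 5): e=[8,0,8] → ·  [on edge]
    (3,3)@(7, 7): e=[0,24,-8] → ·  [on edge]
    (4,3)@(9, 7): e=[4,20,-8] → ·
    (5,3)@(11, 7): e=[8,16,-8] → ·
    (2,4)@(5, 9): e=[0,40,-24] → ·  [on edge]
    (1,5)@(3, 11): e=[0,56,-40] → ·  [on edge]
  covered (2 px):
    · · · · · · · · ·
    · · · · · · · · ·
    · · · · █ █ · · ·
    · · · · · · · · ·
    · · · · · · · · ·
    · · · · · · · · ·
T1:
  2·area = 44
  edge (14, 1)→(18, 6): d=(4,5) right/bottom  bias=-1
  edge (18, 6)→(14, 12): d=(-4,6) right/bottom  bias=-1
  edge (14, 12)→(14, 1): d=(0,-11) top-left  bias=+0
    (7,1)@(15, 3): e=[3,30,11] → █
    (8,1)@(17, 3): e=[-7,18,33] → ·
    (7,2)@(15, 5): e=[11,22,11] → █
    (8,2)@(17, 5): e=[1,10,33] → █
    (7,3)@(15, 7): e=[19,14,11] → █
    (7,4)@(15, 9): e=[27,6,11] → █
    (8,4)@(17, 9): e=[17,-6,33] → ·
    (7,5)@(15, 11): e=[35,-2,11] → ·
  covered (6 px):
    · · · · · · · · ·
    · · · · · · · █ ·
    · · · · · · · █ █
    · · · · · · · █ █
    · · · · · · · █ ·
    · · · · · · · · ·

Answer: [[4,2],[5,2]]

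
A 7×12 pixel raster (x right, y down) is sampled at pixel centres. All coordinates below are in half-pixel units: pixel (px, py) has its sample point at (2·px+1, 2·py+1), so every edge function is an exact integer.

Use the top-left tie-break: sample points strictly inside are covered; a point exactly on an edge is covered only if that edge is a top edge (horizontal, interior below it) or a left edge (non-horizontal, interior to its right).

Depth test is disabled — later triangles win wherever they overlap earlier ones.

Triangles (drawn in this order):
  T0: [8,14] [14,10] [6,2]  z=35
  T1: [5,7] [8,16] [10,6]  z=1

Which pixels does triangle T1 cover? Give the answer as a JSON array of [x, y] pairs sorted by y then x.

T0:
  2·area = 80  (B↔C swapped to make it positive)
  edge (8, 14)→(6, 2): d=(-2,-12) top-left  bias=+0
  edge (6, 2)→(14, 10): d=(8,8) right/bottom  bias=-1
  edge (14, 10)→(8, 14): d=(-6,4) right/bottom  bias=-1
    (2,0)@(5, 1): e=[-10,0,90] → .  [on edge]
    (3,1)@(7, 3): e=[10,0,70] → .  [on edge]
    (3,2)@(7, 5): e=[6,16,58] → X
    (4,2)@(9, 5): e=[30,0,50] → .  [on edge]
    (3,3)@(7, 7): e=[2,32,46] → X
    (4,3)@(9, 7): e=[26,16,38] → X
    (5,3)@(11, 7): e=[50,0,30] → .  [on edge]
    (3,4)@(7, 9): e=[-2,48,34] → .
    (4,4)@(9, 9): e=[22,32,26] → X
    (5,4)@(11, 9): e=[46,16,18] → X
    (6,4)@(13, 9): e=[70,0,10] → .  [on edge]
    (4,5)@(9, 11): e=[18,48,14] → X
  covered (8 px):
    . . . . . . .
    . . . . . . .
    . . . X . . .
    . . . X X . .
    . . . . X X .
    . . . . X X .
    . . . . X . .
    . . . . . . .
    . . . . . . .
    . . . . . . .
    . . . . . . .
    . . . . . . .
T1:
  2·area = 48  (B↔C swapped to make it positive)
  edge (5, 7)→(10, 6): d=(5,-1) top-left  bias=+0
  edge (10, 6)→(8, 16): d=(-2,10) right/bottom  bias=-1
  edge (8, 16)→(5, 7): d=(-3,-9) top-left  bias=+0
    (1,0)@(3, 1): e=[-32,80,0] → .  [on edge]
    (5,0)@(11, 1): e=[-24,0,72] → .  [on edge]
    (2,3)@(5, 7): e=[0,48,0] → X  [on edge]
    (3,3)@(7, 7): e=[2,28,18] → X
    (4,3)@(9, 7): e=[4,8,36] → X
    (5,3)@(11, 7): e=[6,-12,54] → .
    (2,4)@(5, 9): e=[10,44,-6] → .
    (3,4)@(7, 9): e=[12,24,12] → X
    (5,4)@(11, 9): e=[16,-16,48] → .
    (3,5)@(7, 11): e=[22,20,6] → X
    (4,5)@(9, 11): e=[24,0,24] → .  [on edge]
    (3,6)@(7, 13): e=[32,16,0] → X  [on edge]
    (4,9)@(9, 19): e=[64,-16,0] → .  [on edge]
    (3,10)@(7, 21): e=[72,0,-24] → .  [on edge]
  covered (7 px):
    . . . . . . .
    . . . . . . .
    . . . . . . .
    . . X X X . .
    . . . X X . .
    . . . X . . .
    . . . X . . .
    . . . . . . .
    . . . . . . .
    . . . . . . .
    . . . . . . .
    . . . . . . .

Result: [[2,3],[3,3],[4,3],[3,4],[4,4],[3,5],[3,6]]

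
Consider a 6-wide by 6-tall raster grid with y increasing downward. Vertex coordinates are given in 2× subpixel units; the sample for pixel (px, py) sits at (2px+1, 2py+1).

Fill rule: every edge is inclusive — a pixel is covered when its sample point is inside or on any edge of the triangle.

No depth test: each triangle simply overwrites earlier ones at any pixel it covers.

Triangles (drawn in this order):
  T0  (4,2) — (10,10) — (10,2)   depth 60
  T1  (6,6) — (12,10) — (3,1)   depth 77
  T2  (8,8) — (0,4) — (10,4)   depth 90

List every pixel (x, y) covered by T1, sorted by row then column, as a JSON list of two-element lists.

T0:
  2·area = 48  (B↔C swapped to make it positive)
  edge (4, 2)→(10, 2): d=(6,0) inclusive
  edge (10, 2)→(10, 10): d=(0,8) inclusive
  edge (10, 10)→(4, 2): d=(-6,-8) inclusive
    (2,1)@(5, 3): e=[6,40,2] → X
    (3,1)@(7, 3): e=[6,24,18] → X
    (4,1)@(9, 3): e=[6,8,34] → X
    (5,1)@(11, 3): e=[6,-8,50] → .
    (2,2)@(5, 5): e=[18,40,-10] → .
    (3,2)@(7, 5): e=[18,24,6] → X
    (5,2)@(11, 5): e=[18,-8,38] → .
    (3,3)@(7, 7): e=[30,24,-6] → .
    (4,3)@(9, 7): e=[30,8,10] → X
    (5,3)@(11, 7): e=[30,-8,26] → .
    (4,4)@(9, 9): e=[42,8,-2] → .
  covered (6 px):
    . . . . . .
    . . X X X .
    . . . X X .
    . . . . X .
    . . . . . .
    . . . . . .
T1:
  2·area = 18  (B↔C swapped to make it positive)
  edge (6, 6)→(3, 1): d=(-3,-5) inclusive
  edge (3, 1)→(12, 10): d=(9,9) inclusive
  edge (12, 10)→(6, 6): d=(-6,-4) inclusive
    (1,0)@(3, 1): e=[0,0,18] → X  [on edge]
    (2,0)@(5, 1): e=[10,-18,26] → .
    (1,1)@(3, 3): e=[-6,18,6] → .
    (2,1)@(5, 3): e=[4,0,14] → X  [on edge]
    (3,1)@(7, 3): e=[14,-18,22] → .
    (2,2)@(5, 5): e=[-2,18,2] → .
    (3,2)@(7, 5): e=[8,0,10] → X  [on edge]
    (4,2)@(9, 5): e=[18,-18,18] → .
    (3,3)@(7, 7): e=[2,18,-2] → .
    (4,3)@(9, 7): e=[12,0,6] → X  [on edge]
    (5,3)@(11, 7): e=[22,-18,14] → .
    (4,4)@(9, 9): e=[6,18,-6] → .
    (5,4)@(11, 9): e=[16,0,2] → X  [on edge]
    (4,5)@(9, 11): e=[0,36,-18] → .  [on edge]
  covered (5 px):
    . X . . . .
    . . X . . .
    . . . X . .
    . . . . X .
    . . . . . X
    . . . . . .
T2:
  2·area = 40
  edge (8, 8)→(0, 4): d=(-8,-4) inclusive
  edge (0, 4)→(10, 4): d=(10,0) inclusive
  edge (10, 4)→(8, 8): d=(-2,4) inclusive
    (1,2)@(3, 5): e=[4,10,26] → X
    (2,2)@(5, 5): e=[12,10,18] → X
    (3,2)@(7, 5): e=[20,10,10] → X
    (4,2)@(9, 5): e=[28,10,2] → X
    (5,2)@(11, 5): e=[36,10,-6] → .
    (1,3)@(3, 7): e=[-12,30,22] → .
    (2,3)@(5, 7): e=[-4,30,14] → .
    (3,3)@(7, 7): e=[4,30,6] → X
    (4,3)@(9, 7): e=[12,30,-2] → .
    (3,4)@(7, 9): e=[-12,50,2] → .
  covered (5 px):
    . . . . . .
    . . . . . .
    . X X X X .
    . . . X . .
    . . . . . .
    . . . . . .

Answer: [[1,0],[2,1],[3,2],[4,3],[5,4]]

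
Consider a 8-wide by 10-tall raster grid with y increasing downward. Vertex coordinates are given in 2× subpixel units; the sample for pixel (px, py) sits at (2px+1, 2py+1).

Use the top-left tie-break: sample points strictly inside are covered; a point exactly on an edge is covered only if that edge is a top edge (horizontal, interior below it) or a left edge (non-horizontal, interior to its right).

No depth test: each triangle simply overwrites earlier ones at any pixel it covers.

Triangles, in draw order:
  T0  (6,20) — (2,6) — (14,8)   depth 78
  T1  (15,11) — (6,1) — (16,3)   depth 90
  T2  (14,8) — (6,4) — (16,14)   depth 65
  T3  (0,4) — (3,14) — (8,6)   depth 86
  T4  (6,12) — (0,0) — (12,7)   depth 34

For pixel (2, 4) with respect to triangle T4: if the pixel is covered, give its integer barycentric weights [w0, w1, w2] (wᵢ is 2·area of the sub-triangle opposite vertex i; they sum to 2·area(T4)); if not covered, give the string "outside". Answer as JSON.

T0:
  2·area = 160
  edge (6, 20)→(2, 6): d=(-4,-14) top-left  bias=+0
  edge (2, 6)→(14, 8): d=(12,2) right/bottom  bias=-1
  edge (14, 8)→(6, 20): d=(-8,12) right/bottom  bias=-1
    (1,3)@(3, 7): e=[10,10,140] → #
    (2,3)@(5, 7): e=[38,6,116] → #
    (3,3)@(7, 7): e=[66,2,92] → #
    (4,3)@(9, 7): e=[94,-2,68] → ·
    (1,4)@(3, 9): e=[2,34,124] → #
    (4,4)@(9, 9): e=[86,22,52] → #
    (5,4)@(11, 9): e=[114,18,28] → #
    (6,4)@(13, 9): e=[142,14,4] → #
    (7,4)@(15, 9): e=[170,10,-20] → ·
    (1,5)@(3, 11): e=[-6,58,108] → ·
    (2,5)@(5, 11): e=[22,54,84] → #
    (6,5)@(13, 11): e=[134,38,-12] → ·
  covered (20 px):
    · · · · · · · ·
    · · · · · · · ·
    · · · · · · · ·
    · # # # · · · ·
    · # # # # # # ·
    · · # # # # · ·
    · · # # # · · ·
    · · # # # · · ·
    · · · # · · · ·
    · · · · · · · ·
T1:
  2·area = 82
  edge (15, 11)→(6, 1): d=(-9,-10) top-left  bias=+0
  edge (6, 1)→(16, 3): d=(10,2) right/bottom  bias=-1
  edge (16, 3)→(15, 11): d=(-1,8) right/bottom  bias=-1
    (4,1)@(9, 3): e=[12,14,56] → #
    (5,1)@(11, 3): e=[32,10,40] → #
    (6,1)@(13, 3): e=[52,6,24] → #
    (7,1)@(15, 3): e=[72,2,8] → #
    (4,2)@(9, 5): e=[-6,34,54] → ·
    (5,2)@(11, 5): e=[14,30,38] → #
    (5,3)@(11, 7): e=[-4,50,36] → ·
    (6,3)@(13, 7): e=[16,46,20] → #
    (6,4)@(13, 9): e=[-2,66,18] → ·
    (7,4)@(15, 9): e=[18,62,2] → #
    (7,5)@(15, 11): e=[0,82,0] → ·  [on edge]
  covered (10 px):
    · · · · · · · ·
    · · · · # # # #
    · · · · · # # #
    · · · · · · # #
    · · · · · · · #
    · · · · · · · ·
    · · · · · · · ·
    · · · · · · · ·
    · · · · · · · ·
    · · · · · · · ·
T2:
  2·area = 40  (B↔C swapped to make it positive)
  edge (14, 8)→(16, 14): d=(2,6) right/bottom  bias=-1
  edge (16, 14)→(6, 4): d=(-10,-10) top-left  bias=+0
  edge (6, 4)→(14, 8): d=(8,4) right/bottom  bias=-1
    (1,0)@(3, 1): e=[52,0,-12] → ·  [on edge]
    (2,1)@(5, 3): e=[44,0,-4] → ·  [on edge]
    (3,2)@(7, 5): e=[36,0,4] → #  [on edge]
    (4,2)@(9, 5): e=[24,20,-4] → ·
    (6,2)@(13, 5): e=[0,60,-20] → ·  [on edge]
    (3,3)@(7, 7): e=[40,-20,20] → ·
    (4,3)@(9, 7): e=[28,0,12] → #  [on edge]
    (5,3)@(11, 7): e=[16,20,4] → #
    (6,3)@(13, 7): e=[4,40,-4] → ·
    (4,4)@(9, 9): e=[32,-20,28] → ·
    (5,4)@(11, 9): e=[20,0,20] → #  [on edge]
    (6,4)@(13, 9): e=[8,20,12] → #
    (6,5)@(13, 11): e=[12,0,28] → #  [on edge]
    (7,5)@(15, 11): e=[0,20,20] → ·  [on edge]
    (7,6)@(15, 13): e=[4,0,36] → #  [on edge]
  covered (7 px):
    · · · · · · · ·
    · · · · · · · ·
    · · · # · · · ·
    · · · · # # · ·
    · · · · · # # ·
    · · · · · · # ·
    · · · · · · · #
    · · · · · · · ·
    · · · · · · · ·
    · · · · · · · ·
T3:
  2·area = 74  (B↔C swapped to make it positive)
  edge (0, 4)→(8, 6): d=(8,2) right/bottom  bias=-1
  edge (8, 6)→(3, 14): d=(-5,8) right/bottom  bias=-1
  edge (3, 14)→(0, 4): d=(-3,-10) top-left  bias=+0
    (0,2)@(1, 5): e=[6,61,7] → #
    (1,2)@(3, 5): e=[2,45,27] → #
    (2,2)@(5, 5): e=[-2,29,47] → ·
    (0,3)@(1, 7): e=[22,51,1] → #
    (2,3)@(5, 7): e=[14,19,41] → #
    (3,3)@(7, 7): e=[10,3,61] → #
    (4,3)@(9, 7): e=[6,-13,81] → ·
    (0,4)@(1, 9): e=[38,41,-5] → ·
    (1,4)@(3, 9): e=[34,25,15] → #
    (3,4)@(7, 9): e=[26,-7,55] → ·
    (1,5)@(3, 11): e=[50,15,9] → #
    (2,5)@(5, 11): e=[46,-1,29] → ·
  covered (10 px):
    · · · · · · · ·
    · · · · · · · ·
    # # · · · · · ·
    # # # # · · · ·
    · # # · · · · ·
    · # · · · · · ·
    · # · · · · · ·
    · · · · · · · ·
    · · · · · · · ·
    · · · · · · · ·
T4:
  2·area = 102
  edge (6, 12)→(0, 0): d=(-6,-12) top-left  bias=+0
  edge (0, 0)→(12, 7): d=(12,7) right/bottom  bias=-1
  edge (12, 7)→(6, 12): d=(-6,5) right/bottom  bias=-1
    (0,0)@(1, 1): e=[6,5,91] → #
    (1,0)@(3, 1): e=[30,-9,81] → ·
    (0,1)@(1, 3): e=[-6,29,79] → ·
    (1,1)@(3, 3): e=[18,15,69] → #
    (2,1)@(5, 3): e=[42,1,59] → #
    (3,1)@(7, 3): e=[66,-13,49] → ·
    (1,2)@(3, 5): e=[6,39,57] → #
    (3,2)@(7, 5): e=[54,11,37] → #
    (4,2)@(9, 5): e=[78,-3,27] → ·
    (1,3)@(3, 7): e=[-6,63,45] → ·
    (2,3)@(5, 7): e=[18,49,35] → #
    (4,3)@(9, 7): e=[66,21,15] → #
  covered (14 px):
    # · · · · · · ·
    · # # · · · · ·
    · # # # · · · ·
    · · # # # # · ·
    · · # # # · · ·
    · · · # · · · ·
    · · · · · · · ·
    · · · · · · · ·
    · · · · · · · ·
    · · · · · · · ·

Final: [73,23,6]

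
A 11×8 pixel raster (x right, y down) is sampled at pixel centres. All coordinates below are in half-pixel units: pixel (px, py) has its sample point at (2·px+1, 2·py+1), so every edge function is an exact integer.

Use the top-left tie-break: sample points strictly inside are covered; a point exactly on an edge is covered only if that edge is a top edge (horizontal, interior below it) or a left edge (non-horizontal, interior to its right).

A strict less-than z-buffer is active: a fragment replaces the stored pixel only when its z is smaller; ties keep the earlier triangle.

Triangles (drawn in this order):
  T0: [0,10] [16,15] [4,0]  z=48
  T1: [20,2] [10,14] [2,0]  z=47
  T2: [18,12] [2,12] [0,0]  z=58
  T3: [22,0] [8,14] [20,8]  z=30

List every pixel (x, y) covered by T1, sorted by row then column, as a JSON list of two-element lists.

T0:
  2·area = 180  (B↔C swapped to make it positive)
  edge (0, 10)→(4, 0): d=(4,-10) top-left  bias=+0
  edge (4, 0)→(16, 15): d=(12,15) right/bottom  bias=-1
  edge (16, 15)→(0, 10): d=(-16,-5) top-left  bias=+0
    (1,1)@(3, 3): e=[2,51,127] → █
    (2,1)@(5, 3): e=[22,21,137] → █
    (3,1)@(7, 3): e=[42,-9,147] → ·
    (1,2)@(3, 5): e=[10,75,95] → █
    (3,2)@(7, 5): e=[50,15,115] → █
    (4,2)@(9, 5): e=[70,-15,125] → ·
    (1,3)@(3, 7): e=[18,99,63] → █
    (4,3)@(9, 7): e=[78,9,93] → █
    (5,3)@(11, 7): e=[98,-21,103] → ·
    (0,4)@(1, 9): e=[6,153,21] → █
    (5,4)@(11, 9): e=[106,3,71] → █
    (6,4)@(13, 9): e=[126,-27,81] → ·
  covered (21 px):
    · · · · · · · · · · ·
    · █ █ · · · · · · · ·
    · █ █ █ · · · · · · ·
    · █ █ █ █ · · · · · ·
    █ █ █ █ █ █ · · · · ·
    · · █ █ █ █ · · · · ·
    · · · · · █ █ · · · ·
    · · · · · · · · · · ·
T1:
  2·area = 236
  edge (20, 2)→(10, 14): d=(-10,12) right/bottom  bias=-1
  edge (10, 14)→(2, 0): d=(-8,-14) top-left  bias=+0
  edge (2, 0)→(20, 2): d=(18,2) right/bottom  bias=-1
    (1,0)@(3, 1): e=[214,6,16] → █
    (2,0)@(5, 1): e=[190,34,12] → █
    (3,0)@(7, 1): e=[166,62,8] → █
    (4,0)@(9, 1): e=[142,90,4] → █
    (5,0)@(11, 1): e=[118,118,0] → ·  [on edge]
    (1,1)@(3, 3): e=[194,-10,52] → ·
    (2,1)@(5, 3): e=[170,18,48] → █
    (5,1)@(11, 3): e=[98,102,36] → █
    (6,1)@(13, 3): e=[74,130,32] → █
    (7,1)@(15, 3): e=[50,158,28] → █
    (8,1)@(17, 3): e=[26,186,24] → █
    (9,1)@(19, 3): e=[2,214,20] → █
  covered (29 px):
    · █ █ █ █ · · · · · ·
    · · █ █ █ █ █ █ █ █ ·
    · · █ █ █ █ █ █ █ · ·
    · · · █ █ █ █ █ · · ·
    · · · · █ █ █ · · · ·
    · · · · █ █ · · · · ·
    · · · · · · · · · · ·
    · · · · · · · · · · ·
T2:
  2·area = 192
  edge (18, 12)→(2, 12): d=(-16,0) right/bottom  bias=-1
  edge (2, 12)→(0, 0): d=(-2,-12) top-left  bias=+0
  edge (0, 0)→(18, 12): d=(18,12) right/bottom  bias=-1
    (0,0)@(1, 1): e=[176,10,6] → █
    (1,0)@(3, 1): e=[176,34,-18] → ·
    (0,1)@(1, 3): e=[144,6,42] → █
    (1,1)@(3, 3): e=[144,30,18] → █
    (2,1)@(5, 3): e=[144,54,-6] → ·
    (0,2)@(1, 5): e=[112,2,78] → █
    (2,2)@(5, 5): e=[112,50,30] → █
    (3,2)@(7, 5): e=[112,74,6] → █
    (4,2)@(9, 5): e=[112,98,-18] → ·
    (0,3)@(1, 7): e=[80,-2,114] → ·
    (1,3)@(3, 7): e=[80,22,90] → █
    (4,3)@(9, 7): e=[80,94,18] → █
  covered (24 px):
    █ · · · · · · · · · ·
    █ █ · · · · · · · · ·
    █ █ █ █ · · · · · · ·
    · █ █ █ █ · · · · · ·
    · █ █ █ █ █ █ · · · ·
    · █ █ █ █ █ █ █ · · ·
    · · · · · · · · · · ·
    · · · · · · · · · · ·
T3:
  2·area = 84  (B↔C swapped to make it positive)
  edge (22, 0)→(20, 8): d=(-2,8) right/bottom  bias=-1
  edge (20, 8)→(8, 14): d=(-12,6) right/bottom  bias=-1
  edge (8, 14)→(22, 0): d=(14,-14) top-left  bias=+0
    (10,0)@(21, 1): e=[6,78,0] → █  [on edge]
    (9,1)@(19, 3): e=[18,66,0] → █  [on edge]
    (8,2)@(17, 5): e=[30,54,0] → █  [on edge]
    (10,2)@(21, 5): e=[-2,30,56] → ·
    (7,3)@(15, 7): e=[42,42,0] → █  [on edge]
    (10,3)@(21, 7): e=[-6,6,84] → ·
    (6,4)@(13, 9): e=[54,30,0] → █  [on edge]
    (9,4)@(19, 9): e=[6,-6,84] → ·
    (5,5)@(11, 11): e=[66,18,0] → █  [on edge]
    (7,5)@(15, 11): e=[34,-6,56] → ·
    (8,5)@(17, 11): e=[18,-18,84] → ·
    (4,6)@(9, 13): e=[78,6,0] → █  [on edge]
    (3,7)@(7, 15): e=[90,-6,0] → ·  [on edge]
  covered (14 px):
    · · · · · · · · · · █
    · · · · · · · · · █ █
    · · · · · · · · █ █ ·
    · · · · · · · █ █ █ ·
    · · · · · · █ █ █ · ·
    · · · · · █ █ · · · ·
    · · · · █ · · · · · ·
    · · · · · · · · · · ·

Answer: [[1,0],[2,0],[3,0],[4,0],[2,1],[3,1],[4,1],[5,1],[6,1],[7,1],[8,1],[9,1],[2,2],[3,2],[4,2],[5,2],[6,2],[7,2],[8,2],[3,3],[4,3],[5,3],[6,3],[7,3],[4,4],[5,4],[6,4],[4,5],[5,5]]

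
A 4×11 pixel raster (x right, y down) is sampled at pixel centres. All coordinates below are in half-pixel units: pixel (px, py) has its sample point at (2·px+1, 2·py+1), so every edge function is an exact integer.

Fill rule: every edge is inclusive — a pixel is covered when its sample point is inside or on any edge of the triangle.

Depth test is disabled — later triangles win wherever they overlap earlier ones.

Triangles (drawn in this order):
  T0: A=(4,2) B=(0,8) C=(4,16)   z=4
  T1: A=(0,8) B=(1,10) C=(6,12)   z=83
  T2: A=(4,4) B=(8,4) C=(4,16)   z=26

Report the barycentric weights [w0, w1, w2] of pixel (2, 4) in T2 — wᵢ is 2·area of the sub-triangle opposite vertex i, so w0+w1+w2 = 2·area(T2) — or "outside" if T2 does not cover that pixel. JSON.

T0:
  2·area = 56  (B↔C swapped to make it positive)
  edge (4, 2)→(4, 16): d=(0,14) inclusive
  edge (4, 16)→(0, 8): d=(-4,-8) inclusive
  edge (0, 8)→(4, 2): d=(4,-6) inclusive
    (1,2)@(3, 5): e=[14,36,6] → X
    (2,2)@(5, 5): e=[-14,52,18] → .
    (0,3)@(1, 7): e=[42,12,2] → X
    (2,3)@(5, 7): e=[-14,44,26] → .
    (0,4)@(1, 9): e=[42,4,10] → X
    (2,4)@(5, 9): e=[-14,36,34] → .
    (0,5)@(1, 11): e=[42,-4,18] → .
    (1,5)@(3, 11): e=[14,12,30] → X
    (2,5)@(5, 11): e=[-14,28,42] → .
    (1,6)@(3, 13): e=[14,4,38] → X
    (2,6)@(5, 13): e=[-14,20,50] → .
    (1,7)@(3, 15): e=[14,-4,46] → .
  covered (7 px):
    . . . .
    . . . .
    . X . .
    X X . .
    X X . .
    . X . .
    . X . .
    . . . .
    . . . .
    . . . .
    . . . .
T1:
  2·area = 8  (B↔C swapped to make it positive)
  edge (0, 8)→(6, 12): d=(6,4) inclusive
  edge (6, 12)→(1, 10): d=(-5,-2) inclusive
  edge (1, 10)→(0, 8): d=(-1,-2) inclusive
    (0,4)@(1, 9): e=[2,5,1] → X
    (1,4)@(3, 9): e=[-6,9,5] → .
    (0,5)@(1, 11): e=[14,-5,-1] → .
  covered (1 px):
    . . . .
    . . . .
    . . . .
    . . . .
    X . . .
    . . . .
    . . . .
    . . . .
    . . . .
    . . . .
    . . . .
T2:
  2·area = 48
  edge (4, 4)→(8, 4): d=(4,0) inclusive
  edge (8, 4)→(4, 16): d=(-4,12) inclusive
  edge (4, 16)→(4, 4): d=(0,-12) inclusive
    (2,2)@(5, 5): e=[4,32,12] → X
    (3,2)@(7, 5): e=[4,8,36] → X
    (2,3)@(5, 7): e=[12,24,12] → X
    (3,3)@(7, 7): e=[12,0,36] → X  [on edge]
    (2,4)@(5, 9): e=[20,16,12] → X
    (3,4)@(7, 9): e=[20,-8,36] → .
    (2,5)@(5, 11): e=[28,8,12] → X
    (3,5)@(7, 11): e=[28,-16,36] → .
    (2,6)@(5, 13): e=[36,0,12] → X  [on edge]
    (3,6)@(7, 13): e=[36,-24,36] → .
    (2,7)@(5, 15): e=[44,-8,12] → .
    (1,9)@(3, 19): e=[60,0,-12] → .  [on edge]
  covered (7 px):
    . . . .
    . . . .
    . . X X
    . . X X
    . . X .
    . . X .
    . . X .
    . . . .
    . . . .
    . . . .
    . . . .

Result: [16,12,20]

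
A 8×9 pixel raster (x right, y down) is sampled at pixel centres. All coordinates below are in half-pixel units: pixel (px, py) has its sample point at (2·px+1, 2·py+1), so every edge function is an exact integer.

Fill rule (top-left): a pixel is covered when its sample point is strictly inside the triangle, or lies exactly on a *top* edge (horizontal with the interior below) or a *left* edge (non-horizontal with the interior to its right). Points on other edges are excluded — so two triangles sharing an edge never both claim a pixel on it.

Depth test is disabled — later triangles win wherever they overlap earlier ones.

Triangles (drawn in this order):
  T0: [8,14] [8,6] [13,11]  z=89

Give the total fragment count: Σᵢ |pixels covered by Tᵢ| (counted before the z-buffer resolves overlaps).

T0:
  2·area = 40
  edge (8, 14)→(8, 6): d=(0,-8) top-left  bias=+0
  edge (8, 6)→(13, 11): d=(5,5) right/bottom  bias=-1
  edge (13, 11)→(8, 14): d=(-5,3) right/bottom  bias=-1
    (1,0)@(3, 1): e=[-40,0,80] → ·  [on edge]
    (2,1)@(5, 3): e=[-24,0,64] → ·  [on edge]
    (3,2)@(7, 5): e=[-8,0,48] → ·  [on edge]
    (4,3)@(9, 7): e=[8,0,32] → ·  [on edge]
    (4,4)@(9, 9): e=[8,10,22] → #
    (5,4)@(11, 9): e=[24,0,16] → ·  [on edge]
    (4,5)@(9, 11): e=[8,20,12] → #
    (5,5)@(11, 11): e=[24,10,6] → #
    (6,5)@(13, 11): e=[40,0,0] → ·  [on edge]
    (4,6)@(9, 13): e=[8,30,2] → #
    (5,6)@(11, 13): e=[24,20,-4] → ·
    (7,6)@(15, 13): e=[56,0,-16] → ·  [on edge]
    (1,8)@(3, 17): e=[-40,80,0] → ·  [on edge]
  covered (4 px):
    · · · · · · · ·
    · · · · · · · ·
    · · · · · · · ·
    · · · · · · · ·
    · · · · # · · ·
    · · · · # # · ·
    · · · · # · · ·
    · · · · · · · ·
    · · · · · · · ·

Result: 4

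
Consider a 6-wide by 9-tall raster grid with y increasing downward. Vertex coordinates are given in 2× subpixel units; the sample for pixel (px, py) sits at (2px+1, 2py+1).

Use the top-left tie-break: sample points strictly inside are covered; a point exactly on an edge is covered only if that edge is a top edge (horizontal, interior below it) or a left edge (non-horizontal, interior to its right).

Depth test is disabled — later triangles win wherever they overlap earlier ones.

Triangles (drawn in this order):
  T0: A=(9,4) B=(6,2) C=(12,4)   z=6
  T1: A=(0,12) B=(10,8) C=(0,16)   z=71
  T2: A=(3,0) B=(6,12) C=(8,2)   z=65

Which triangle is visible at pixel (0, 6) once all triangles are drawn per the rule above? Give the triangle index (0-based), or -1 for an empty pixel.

T0:
  2·area = 6
  edge (9, 4)→(6, 2): d=(-3,-2) top-left  bias=+0
  edge (6, 2)→(12, 4): d=(6,2) right/bottom  bias=-1
  edge (12, 4)→(9, 4): d=(-3,0) right/bottom  bias=-1
    (1,0)@(3, 1): e=[-3,0,9] → .  [on edge]
    (4,1)@(9, 3): e=[3,0,3] → .  [on edge]
  covered (0 px):
    . . . . . .
    . . . . . .
    . . . . . .
    . . . . . .
    . . . . . .
    . . . . . .
    . . . . . .
    . . . . . .
    . . . . . .
T1:
  2·area = 40
  edge (0, 12)→(10, 8): d=(10,-4) top-left  bias=+0
  edge (10, 8)→(0, 16): d=(-10,8) right/bottom  bias=-1
  edge (0, 16)→(0, 12): d=(0,-4) top-left  bias=+0
    (1,5)@(3, 11): e=[2,26,12] → X
    (2,5)@(5, 11): e=[10,10,20] → X
    (3,5)@(7, 11): e=[18,-6,28] → .
    (0,6)@(1, 13): e=[14,22,4] → X
    (2,6)@(5, 13): e=[30,-10,20] → .
    (0,7)@(1, 15): e=[34,2,4] → X
    (1,7)@(3, 15): e=[42,-14,12] → .
    (0,8)@(1, 17): e=[54,-18,4] → .
  covered (5 px):
    . . . . . .
    . . . . . .
    . . . . . .
    . . . . . .
    . . . . . .
    . X X . . .
    X X . . . .
    X . . . . .
    . . . . . .
T2:
  2·area = 54  (B↔C swapped to make it positive)
  edge (3, 0)→(8, 2): d=(5,2) right/bottom  bias=-1
  edge (8, 2)→(6, 12): d=(-2,10) right/bottom  bias=-1
  edge (6, 12)→(3, 0): d=(-3,-12) top-left  bias=+0
    (2,0)@(5, 1): e=[1,32,21] → X
    (3,0)@(7, 1): e=[-3,12,45] → .
    (2,1)@(5, 3): e=[11,28,15] → X
    (3,1)@(7, 3): e=[7,8,39] → X
    (4,1)@(9, 3): e=[3,-12,63] → .
    (2,2)@(5, 5): e=[21,24,9] → X
    (4,2)@(9, 5): e=[13,-16,57] → .
    (2,3)@(5, 7): e=[31,20,3] → X
    (3,3)@(7, 7): e=[27,0,27] → .  [on edge]
    (2,4)@(5, 9): e=[41,16,-3] → .
    (2,8)@(5, 17): e=[81,0,-27] → .  [on edge]
  covered (6 px):
    . . X . . .
    . . X X . .
    . . X X . .
    . . X . . .
    . . . . . .
    . . . . . .
    . . . . . .
    . . . . . .
    . . . . . .

Z-buffer (winner per pixel, '.' = empty):
  . . 2 . . .
  . . 2 2 . .
  . . 2 2 . .
  . . 2 . . .
  . . . . . .
  . 1 1 . . .
  1 1 . . . .
  1 . . . . .
  . . . . . .

Answer: 1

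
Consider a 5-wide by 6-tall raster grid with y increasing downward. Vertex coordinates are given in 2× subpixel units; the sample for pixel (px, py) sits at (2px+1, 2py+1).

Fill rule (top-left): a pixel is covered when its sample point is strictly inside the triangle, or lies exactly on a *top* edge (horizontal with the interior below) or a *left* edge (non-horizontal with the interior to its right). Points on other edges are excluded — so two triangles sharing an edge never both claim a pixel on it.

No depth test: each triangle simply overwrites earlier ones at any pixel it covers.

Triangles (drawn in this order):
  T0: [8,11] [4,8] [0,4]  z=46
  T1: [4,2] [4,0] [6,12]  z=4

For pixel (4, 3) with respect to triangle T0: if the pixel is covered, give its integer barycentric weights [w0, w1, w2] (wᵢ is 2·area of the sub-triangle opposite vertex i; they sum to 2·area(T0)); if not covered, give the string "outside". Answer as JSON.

T0:
  2·area = 4
  edge (8, 11)→(4, 8): d=(-4,-3) top-left  bias=+0
  edge (4, 8)→(0, 4): d=(-4,-4) top-left  bias=+0
  edge (0, 4)→(8, 11): d=(8,7) right/bottom  bias=-1
    (0,2)@(1, 5): e=[3,0,1] → █  [on edge]
    (1,2)@(3, 5): e=[9,8,-13] → ·
    (0,3)@(1, 7): e=[-5,-8,17] → ·
    (1,3)@(3, 7): e=[1,0,3] → █  [on edge]
    (2,3)@(5, 7): e=[7,8,-11] → ·
    (1,4)@(3, 9): e=[-7,-8,19] → ·
    (2,4)@(5, 9): e=[-1,0,5] → ·  [on edge]
    (3,5)@(7, 11): e=[-3,0,7] → ·  [on edge]
  covered (2 px):
    · · · · ·
    · · · · ·
    █ · · · ·
    · █ · · ·
    · · · · ·
    · · · · ·
T1:
  2·area = 4
  edge (4, 2)→(4, 0): d=(0,-2) top-left  bias=+0
  edge (4, 0)→(6, 12): d=(2,12) right/bottom  bias=-1
  edge (6, 12)→(4, 2): d=(-2,-10) top-left  bias=+0
    (2,3)@(5, 7): e=[2,2,0] → █  [on edge]
    (3,3)@(7, 7): e=[6,-22,20] → ·
    (2,4)@(5, 9): e=[2,6,-4] → ·
  covered (1 px):
    · · · · ·
    · · · · ·
    · · · · ·
    · · █ · ·
    · · · · ·
    · · · · ·

Result: "outside"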